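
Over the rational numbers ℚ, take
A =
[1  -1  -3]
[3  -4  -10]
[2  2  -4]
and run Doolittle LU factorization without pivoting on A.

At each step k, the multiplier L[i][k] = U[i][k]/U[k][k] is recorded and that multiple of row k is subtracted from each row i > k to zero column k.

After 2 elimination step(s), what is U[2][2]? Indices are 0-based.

k=0: U[0][0]=1
  eliminate (1,0): mult=3, new row 1: (0, -1, -1); set L[1][0]=3
  eliminate (2,0): mult=2, new row 2: (0, 4, 2); set L[2][0]=2
k=1: U[1][1]=-1
  eliminate (2,1): mult=-4, new row 2: (0, 0, -2); set L[2][1]=-4

U[2][2] = -2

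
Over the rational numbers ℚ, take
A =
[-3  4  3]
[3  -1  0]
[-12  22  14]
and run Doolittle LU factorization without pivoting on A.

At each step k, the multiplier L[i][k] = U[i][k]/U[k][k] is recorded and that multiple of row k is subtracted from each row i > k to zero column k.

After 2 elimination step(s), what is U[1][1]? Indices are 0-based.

U[1][1] = 3

[col 0] pivot -3
  R1 -= -1*R0 → (0, 3, 3)  (L[1][0] := -1)
  R2 -= 4*R0 → (0, 6, 2)  (L[2][0] := 4)
[col 1] pivot 3
  R2 -= 2*R1 → (0, 0, -4)  (L[2][1] := 2)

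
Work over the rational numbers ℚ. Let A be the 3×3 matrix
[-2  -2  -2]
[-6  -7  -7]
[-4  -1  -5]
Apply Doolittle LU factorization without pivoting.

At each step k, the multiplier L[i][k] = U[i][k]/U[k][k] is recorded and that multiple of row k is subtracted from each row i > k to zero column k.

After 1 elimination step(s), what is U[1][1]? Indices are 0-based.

U[1][1] = -1

[col 0] pivot -2
  R1 -= 3*R0 → (0, -1, -1)  (L[1][0] := 3)
  R2 -= 2*R0 → (0, 3, -1)  (L[2][0] := 2)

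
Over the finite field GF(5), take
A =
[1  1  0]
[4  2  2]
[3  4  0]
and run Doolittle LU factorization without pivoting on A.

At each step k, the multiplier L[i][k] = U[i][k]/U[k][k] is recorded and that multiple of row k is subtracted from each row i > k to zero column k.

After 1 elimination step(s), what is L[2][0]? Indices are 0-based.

L[2][0] = 3

Step 1: pivot at (0,0) is 1.
  row1 ← row1 − (4)·row0  ⇒  L[1][0]=4, U row1=(0, 3, 2)
  row2 ← row2 − (3)·row0  ⇒  L[2][0]=3, U row2=(0, 1, 0)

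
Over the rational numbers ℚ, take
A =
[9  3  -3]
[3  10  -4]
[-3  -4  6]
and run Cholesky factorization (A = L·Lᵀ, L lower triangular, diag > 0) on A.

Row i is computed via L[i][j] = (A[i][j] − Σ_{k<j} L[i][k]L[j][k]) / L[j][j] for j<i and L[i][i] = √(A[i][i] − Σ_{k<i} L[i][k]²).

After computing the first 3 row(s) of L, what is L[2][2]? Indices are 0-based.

Step 1: L[0][0] = √(9) = 3.
  L[1][0] = (3) / L[0][0] = 1.
Step 2: L[1][1] = √(9) = 3.
  L[2][0] = (-3) / L[0][0] = -1.
  L[2][1] = (-3) / L[1][1] = -1.
Step 3: L[2][2] = √(4) = 2.

L[2][2] = 2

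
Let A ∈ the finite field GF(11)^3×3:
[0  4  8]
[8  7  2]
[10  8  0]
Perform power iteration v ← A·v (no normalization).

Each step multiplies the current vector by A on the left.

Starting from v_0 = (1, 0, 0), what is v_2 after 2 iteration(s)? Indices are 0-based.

v_2 = (2, 10, 9)

v_0 = (1, 0, 0).
v_1 = A·v_0 = (0, 8, 10).
v_2 = A·v_1 = (2, 10, 9).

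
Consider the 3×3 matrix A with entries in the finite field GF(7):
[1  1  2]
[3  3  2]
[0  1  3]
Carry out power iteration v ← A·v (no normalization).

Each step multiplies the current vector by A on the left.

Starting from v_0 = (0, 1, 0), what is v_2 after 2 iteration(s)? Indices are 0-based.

v_0 = (0, 1, 0).
v_1 = A·v_0 = (1, 3, 1).
v_2 = A·v_1 = (6, 0, 6).

v_2 = (6, 0, 6)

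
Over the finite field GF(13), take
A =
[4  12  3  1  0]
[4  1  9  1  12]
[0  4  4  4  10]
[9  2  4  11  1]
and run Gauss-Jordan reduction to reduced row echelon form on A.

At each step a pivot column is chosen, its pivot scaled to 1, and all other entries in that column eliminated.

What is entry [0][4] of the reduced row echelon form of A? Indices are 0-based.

M[0][4] = 6

[1] R0 /= 4  ⇒  (1, 3, 4, 10, 0)
     R1 -= 4·R0  ⇒  (0, 2, 6, 0, 12)
     R3 -= 9·R0  ⇒  (0, 1, 7, 12, 1)
[2] R1 /= 2  ⇒  (0, 1, 3, 0, 6)
     R0 -= 3·R1  ⇒  (1, 0, 8, 10, 8)
     R2 -= 4·R1  ⇒  (0, 0, 5, 4, 12)
     R3 -= 1·R1  ⇒  (0, 0, 4, 12, 8)
[3] R2 /= 5  ⇒  (0, 0, 1, 6, 5)
     R0 -= 8·R2  ⇒  (1, 0, 0, 1, 7)
     R1 -= 3·R2  ⇒  (0, 1, 0, 8, 4)
     R3 -= 4·R2  ⇒  (0, 0, 0, 1, 1)
[4] R3 /= 1  ⇒  (0, 0, 0, 1, 1)
     R0 -= 1·R3  ⇒  (1, 0, 0, 0, 6)
     R1 -= 8·R3  ⇒  (0, 1, 0, 0, 9)
     R2 -= 6·R3  ⇒  (0, 0, 1, 0, 12)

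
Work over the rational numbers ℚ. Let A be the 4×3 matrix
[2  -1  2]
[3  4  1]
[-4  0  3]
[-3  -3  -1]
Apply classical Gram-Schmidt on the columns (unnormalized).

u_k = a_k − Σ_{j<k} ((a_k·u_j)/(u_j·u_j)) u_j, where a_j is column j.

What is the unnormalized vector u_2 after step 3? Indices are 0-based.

Step 1: u_0 = a_0 = (2, 3, -4, -3).
Step 2: u_1 = a_1 − (1/2)·u_0 = (-2, 5/2, 2, -3/2).
Step 3: u_2 = a_2 − (-1/19)·u_0 − (4/11)·u_1 = (592/209, 52/209, 431/209, -128/209).

u_2 = (592/209, 52/209, 431/209, -128/209)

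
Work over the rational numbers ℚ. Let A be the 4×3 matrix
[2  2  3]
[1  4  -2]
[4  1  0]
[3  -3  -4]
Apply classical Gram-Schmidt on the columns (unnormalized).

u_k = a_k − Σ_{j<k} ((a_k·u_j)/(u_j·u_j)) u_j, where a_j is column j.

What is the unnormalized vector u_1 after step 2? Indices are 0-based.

Step 1: u_0 = a_0 = (2, 1, 4, 3).
Step 2: u_1 = a_1 − (1/10)·u_0 = (9/5, 39/10, 3/5, -33/10).

u_1 = (9/5, 39/10, 3/5, -33/10)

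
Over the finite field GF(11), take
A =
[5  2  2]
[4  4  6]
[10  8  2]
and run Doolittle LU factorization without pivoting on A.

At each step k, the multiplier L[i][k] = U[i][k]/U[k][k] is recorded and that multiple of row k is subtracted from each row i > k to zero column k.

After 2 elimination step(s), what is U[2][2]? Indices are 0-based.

k=0: U[0][0]=5
  eliminate (1,0): mult=3, new row 1: (0, 9, 0); set L[1][0]=3
  eliminate (2,0): mult=2, new row 2: (0, 4, 9); set L[2][0]=2
k=1: U[1][1]=9
  eliminate (2,1): mult=9, new row 2: (0, 0, 9); set L[2][1]=9

U[2][2] = 9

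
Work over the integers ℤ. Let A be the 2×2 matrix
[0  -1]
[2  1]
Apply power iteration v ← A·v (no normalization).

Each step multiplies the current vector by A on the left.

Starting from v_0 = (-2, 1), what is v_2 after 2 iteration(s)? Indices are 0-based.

v_0 = (-2, 1).
v_1 = A·v_0 = (-1, -3).
v_2 = A·v_1 = (3, -5).

v_2 = (3, -5)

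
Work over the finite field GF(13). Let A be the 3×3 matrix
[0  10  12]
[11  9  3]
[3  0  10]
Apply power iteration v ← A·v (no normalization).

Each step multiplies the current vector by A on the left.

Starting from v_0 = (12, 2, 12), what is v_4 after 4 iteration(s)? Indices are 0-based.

v_4 = (8, 1, 7)

v_0 = (12, 2, 12).
v_1 = A·v_0 = (8, 4, 0).
v_2 = A·v_1 = (1, 7, 11).
v_3 = A·v_2 = (7, 3, 9).
v_4 = A·v_3 = (8, 1, 7).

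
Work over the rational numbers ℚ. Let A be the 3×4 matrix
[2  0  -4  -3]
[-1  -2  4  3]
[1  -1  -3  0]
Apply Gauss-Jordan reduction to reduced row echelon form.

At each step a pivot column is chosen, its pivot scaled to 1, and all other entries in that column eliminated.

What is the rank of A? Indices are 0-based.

rank = 3

[1] R0 /= 2  ⇒  (1, 0, -2, -3/2)
     R1 -= -1·R0  ⇒  (0, -2, 2, 3/2)
     R2 -= 1·R0  ⇒  (0, -1, -1, 3/2)
[2] R1 /= -2  ⇒  (0, 1, -1, -3/4)
     R2 -= -1·R1  ⇒  (0, 0, -2, 3/4)
[3] R2 /= -2  ⇒  (0, 0, 1, -3/8)
     R0 -= -2·R2  ⇒  (1, 0, 0, -9/4)
     R1 -= -1·R2  ⇒  (0, 1, 0, -9/8)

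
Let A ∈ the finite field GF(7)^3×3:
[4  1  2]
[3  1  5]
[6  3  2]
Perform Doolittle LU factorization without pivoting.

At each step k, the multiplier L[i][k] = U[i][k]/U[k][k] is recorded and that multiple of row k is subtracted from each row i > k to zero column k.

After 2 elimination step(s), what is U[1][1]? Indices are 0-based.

U[1][1] = 2

Step 1: pivot at (0,0) is 4.
  row1 ← row1 − (6)·row0  ⇒  L[1][0]=6, U row1=(0, 2, 0)
  row2 ← row2 − (5)·row0  ⇒  L[2][0]=5, U row2=(0, 5, 6)
Step 2: pivot at (1,1) is 2.
  row2 ← row2 − (6)·row1  ⇒  L[2][1]=6, U row2=(0, 0, 6)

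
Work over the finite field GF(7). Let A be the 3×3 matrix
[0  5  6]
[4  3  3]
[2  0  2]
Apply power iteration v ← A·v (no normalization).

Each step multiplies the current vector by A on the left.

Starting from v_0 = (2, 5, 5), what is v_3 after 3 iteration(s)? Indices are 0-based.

v_3 = (6, 6, 5)

v_0 = (2, 5, 5).
v_1 = A·v_0 = (6, 3, 0).
v_2 = A·v_1 = (1, 5, 5).
v_3 = A·v_2 = (6, 6, 5).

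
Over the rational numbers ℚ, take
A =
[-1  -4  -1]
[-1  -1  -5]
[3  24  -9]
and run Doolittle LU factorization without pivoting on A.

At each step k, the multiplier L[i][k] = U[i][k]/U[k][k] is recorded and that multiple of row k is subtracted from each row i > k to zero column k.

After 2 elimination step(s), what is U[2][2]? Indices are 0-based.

U[2][2] = 4

k=0: U[0][0]=-1
  eliminate (1,0): mult=1, new row 1: (0, 3, -4); set L[1][0]=1
  eliminate (2,0): mult=-3, new row 2: (0, 12, -12); set L[2][0]=-3
k=1: U[1][1]=3
  eliminate (2,1): mult=4, new row 2: (0, 0, 4); set L[2][1]=4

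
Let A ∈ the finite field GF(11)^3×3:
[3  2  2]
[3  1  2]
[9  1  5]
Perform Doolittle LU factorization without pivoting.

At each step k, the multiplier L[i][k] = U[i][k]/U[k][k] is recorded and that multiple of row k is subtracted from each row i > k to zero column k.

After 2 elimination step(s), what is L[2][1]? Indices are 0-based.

[col 0] pivot 3
  R1 -= 1*R0 → (0, 10, 0)  (L[1][0] := 1)
  R2 -= 3*R0 → (0, 6, 10)  (L[2][0] := 3)
[col 1] pivot 10
  R2 -= 5*R1 → (0, 0, 10)  (L[2][1] := 5)

L[2][1] = 5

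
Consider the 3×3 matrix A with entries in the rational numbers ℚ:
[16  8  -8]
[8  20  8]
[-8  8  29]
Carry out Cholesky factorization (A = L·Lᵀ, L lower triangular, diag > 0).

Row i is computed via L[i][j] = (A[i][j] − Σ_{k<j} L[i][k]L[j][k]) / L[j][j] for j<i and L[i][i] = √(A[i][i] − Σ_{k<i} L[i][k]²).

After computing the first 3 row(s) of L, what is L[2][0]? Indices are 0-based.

Step 1: L[0][0] = √(16) = 4.
  L[1][0] = (8) / L[0][0] = 2.
Step 2: L[1][1] = √(16) = 4.
  L[2][0] = (-8) / L[0][0] = -2.
  L[2][1] = (12) / L[1][1] = 3.
Step 3: L[2][2] = √(16) = 4.

L[2][0] = -2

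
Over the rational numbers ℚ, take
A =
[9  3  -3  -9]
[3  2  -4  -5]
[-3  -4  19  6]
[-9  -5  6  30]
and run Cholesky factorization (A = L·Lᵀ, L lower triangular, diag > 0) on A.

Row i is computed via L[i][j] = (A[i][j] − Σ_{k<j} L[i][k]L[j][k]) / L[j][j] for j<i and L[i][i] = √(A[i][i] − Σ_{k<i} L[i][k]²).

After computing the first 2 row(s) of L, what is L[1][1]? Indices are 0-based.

Step 1: L[0][0] = √(9) = 3.
  L[1][0] = (3) / L[0][0] = 1.
Step 2: L[1][1] = √(1) = 1.

L[1][1] = 1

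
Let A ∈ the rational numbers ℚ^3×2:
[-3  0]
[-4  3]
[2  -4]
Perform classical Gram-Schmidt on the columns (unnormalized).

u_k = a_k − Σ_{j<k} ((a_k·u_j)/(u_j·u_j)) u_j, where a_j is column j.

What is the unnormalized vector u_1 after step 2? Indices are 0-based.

Step 1: u_0 = a_0 = (-3, -4, 2).
Step 2: u_1 = a_1 − (-20/29)·u_0 = (-60/29, 7/29, -76/29).

u_1 = (-60/29, 7/29, -76/29)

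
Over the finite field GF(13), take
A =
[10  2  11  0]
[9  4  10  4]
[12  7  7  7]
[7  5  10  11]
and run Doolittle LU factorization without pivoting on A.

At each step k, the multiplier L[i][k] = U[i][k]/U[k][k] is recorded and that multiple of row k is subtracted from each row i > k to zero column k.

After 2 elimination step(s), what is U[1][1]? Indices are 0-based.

[col 0] pivot 10
  R1 -= 10*R0 → (0, 10, 4, 4)  (L[1][0] := 10)
  R2 -= 9*R0 → (0, 2, 12, 7)  (L[2][0] := 9)
  R3 -= 2*R0 → (0, 1, 1, 11)  (L[3][0] := 2)
[col 1] pivot 10
  R2 -= 8*R1 → (0, 0, 6, 1)  (L[2][1] := 8)
  R3 -= 4*R1 → (0, 0, 11, 8)  (L[3][1] := 4)

U[1][1] = 10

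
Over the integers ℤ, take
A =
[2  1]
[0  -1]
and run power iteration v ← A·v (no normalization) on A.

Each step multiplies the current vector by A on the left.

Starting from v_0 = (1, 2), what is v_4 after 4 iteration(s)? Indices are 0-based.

v_0 = (1, 2).
v_1 = A·v_0 = (4, -2).
v_2 = A·v_1 = (6, 2).
v_3 = A·v_2 = (14, -2).
v_4 = A·v_3 = (26, 2).

v_4 = (26, 2)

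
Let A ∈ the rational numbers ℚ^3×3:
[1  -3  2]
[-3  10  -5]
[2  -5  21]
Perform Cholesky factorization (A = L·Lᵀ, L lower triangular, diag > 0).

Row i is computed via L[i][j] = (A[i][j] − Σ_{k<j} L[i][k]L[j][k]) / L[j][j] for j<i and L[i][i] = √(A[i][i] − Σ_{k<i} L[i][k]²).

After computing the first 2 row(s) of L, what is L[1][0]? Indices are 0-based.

Step 1: L[0][0] = √(1) = 1.
  L[1][0] = (-3) / L[0][0] = -3.
Step 2: L[1][1] = √(1) = 1.

L[1][0] = -3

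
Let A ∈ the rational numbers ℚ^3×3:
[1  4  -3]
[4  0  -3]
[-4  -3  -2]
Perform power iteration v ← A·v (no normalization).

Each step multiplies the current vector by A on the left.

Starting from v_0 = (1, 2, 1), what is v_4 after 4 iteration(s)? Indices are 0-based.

v_4 = (2141, 2254, -1043)

v_0 = (1, 2, 1).
v_1 = A·v_0 = (6, 1, -12).
v_2 = A·v_1 = (46, 60, -3).
v_3 = A·v_2 = (295, 193, -358).
v_4 = A·v_3 = (2141, 2254, -1043).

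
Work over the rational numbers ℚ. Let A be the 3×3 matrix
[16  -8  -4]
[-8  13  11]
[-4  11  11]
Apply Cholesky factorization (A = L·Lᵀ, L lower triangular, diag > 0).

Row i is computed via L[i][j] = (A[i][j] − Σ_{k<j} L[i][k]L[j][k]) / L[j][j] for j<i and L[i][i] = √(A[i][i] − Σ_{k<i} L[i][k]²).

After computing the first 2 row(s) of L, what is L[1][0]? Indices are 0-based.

L[1][0] = -2

Step 1: L[0][0] = √(16) = 4.
  L[1][0] = (-8) / L[0][0] = -2.
Step 2: L[1][1] = √(9) = 3.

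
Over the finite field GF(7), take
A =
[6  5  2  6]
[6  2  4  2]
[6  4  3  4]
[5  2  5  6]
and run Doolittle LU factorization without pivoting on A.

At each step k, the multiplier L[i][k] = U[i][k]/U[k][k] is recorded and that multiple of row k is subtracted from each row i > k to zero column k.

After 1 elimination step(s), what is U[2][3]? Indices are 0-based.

k=0: U[0][0]=6
  eliminate (1,0): mult=1, new row 1: (0, 4, 2, 3); set L[1][0]=1
  eliminate (2,0): mult=1, new row 2: (0, 6, 1, 5); set L[2][0]=1
  eliminate (3,0): mult=2, new row 3: (0, 6, 1, 1); set L[3][0]=2

U[2][3] = 5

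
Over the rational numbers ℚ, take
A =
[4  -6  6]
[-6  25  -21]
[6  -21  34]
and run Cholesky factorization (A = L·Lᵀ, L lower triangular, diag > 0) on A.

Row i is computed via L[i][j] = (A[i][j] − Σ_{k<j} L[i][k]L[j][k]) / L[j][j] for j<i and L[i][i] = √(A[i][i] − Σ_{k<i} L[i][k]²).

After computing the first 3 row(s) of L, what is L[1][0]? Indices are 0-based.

Step 1: L[0][0] = √(4) = 2.
  L[1][0] = (-6) / L[0][0] = -3.
Step 2: L[1][1] = √(16) = 4.
  L[2][0] = (6) / L[0][0] = 3.
  L[2][1] = (-12) / L[1][1] = -3.
Step 3: L[2][2] = √(16) = 4.

L[1][0] = -3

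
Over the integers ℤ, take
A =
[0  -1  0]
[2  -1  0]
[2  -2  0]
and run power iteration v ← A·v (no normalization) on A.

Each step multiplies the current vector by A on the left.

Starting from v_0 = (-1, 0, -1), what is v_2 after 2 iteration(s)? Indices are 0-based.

v_2 = (2, 2, 4)

v_0 = (-1, 0, -1).
v_1 = A·v_0 = (0, -2, -2).
v_2 = A·v_1 = (2, 2, 4).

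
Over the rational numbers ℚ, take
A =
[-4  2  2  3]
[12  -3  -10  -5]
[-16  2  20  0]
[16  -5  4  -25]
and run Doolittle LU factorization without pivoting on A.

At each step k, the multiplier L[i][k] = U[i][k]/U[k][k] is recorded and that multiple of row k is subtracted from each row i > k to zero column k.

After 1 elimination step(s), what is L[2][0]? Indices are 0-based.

[col 0] pivot -4
  R1 -= -3*R0 → (0, 3, -4, 4)  (L[1][0] := -3)
  R2 -= 4*R0 → (0, -6, 12, -12)  (L[2][0] := 4)
  R3 -= -4*R0 → (0, 3, 12, -13)  (L[3][0] := -4)

L[2][0] = 4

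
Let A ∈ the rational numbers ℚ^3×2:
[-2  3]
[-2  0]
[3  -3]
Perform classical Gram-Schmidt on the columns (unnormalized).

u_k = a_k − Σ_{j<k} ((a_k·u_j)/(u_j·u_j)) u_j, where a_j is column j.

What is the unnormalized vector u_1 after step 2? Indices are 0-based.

u_1 = (21/17, -30/17, -6/17)

Step 1: u_0 = a_0 = (-2, -2, 3).
Step 2: u_1 = a_1 − (-15/17)·u_0 = (21/17, -30/17, -6/17).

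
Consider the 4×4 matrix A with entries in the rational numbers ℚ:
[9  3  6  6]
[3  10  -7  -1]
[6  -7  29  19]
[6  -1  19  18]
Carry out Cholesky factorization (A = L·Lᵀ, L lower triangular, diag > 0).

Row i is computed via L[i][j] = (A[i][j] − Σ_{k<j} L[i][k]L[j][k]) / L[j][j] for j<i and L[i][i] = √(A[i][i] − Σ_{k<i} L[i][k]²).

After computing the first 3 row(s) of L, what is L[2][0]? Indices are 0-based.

Step 1: L[0][0] = √(9) = 3.
  L[1][0] = (3) / L[0][0] = 1.
Step 2: L[1][1] = √(9) = 3.
  L[2][0] = (6) / L[0][0] = 2.
  L[2][1] = (-9) / L[1][1] = -3.
Step 3: L[2][2] = √(16) = 4.

L[2][0] = 2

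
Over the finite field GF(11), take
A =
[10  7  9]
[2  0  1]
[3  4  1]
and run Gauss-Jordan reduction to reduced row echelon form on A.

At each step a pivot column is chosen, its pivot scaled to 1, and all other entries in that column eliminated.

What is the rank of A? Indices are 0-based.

step 1: normalize row 0 (÷10) = (1, 4, 2)
  row 1: subtract 2×row0 = (0, 3, 8)
  row 2: subtract 3×row0 = (0, 3, 6)
step 2: normalize row 1 (÷3) = (0, 1, 10)
  row 0: subtract 4×row1 = (1, 0, 6)
  row 2: subtract 3×row1 = (0, 0, 9)
step 3: normalize row 2 (÷9) = (0, 0, 1)
  row 0: subtract 6×row2 = (1, 0, 0)
  row 1: subtract 10×row2 = (0, 1, 0)

rank = 3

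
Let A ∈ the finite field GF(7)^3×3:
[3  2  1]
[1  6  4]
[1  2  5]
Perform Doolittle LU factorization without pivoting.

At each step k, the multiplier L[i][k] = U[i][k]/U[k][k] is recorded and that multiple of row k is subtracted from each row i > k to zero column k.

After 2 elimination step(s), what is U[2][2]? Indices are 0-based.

U[2][2] = 2

k=0: U[0][0]=3
  eliminate (1,0): mult=5, new row 1: (0, 3, 6); set L[1][0]=5
  eliminate (2,0): mult=5, new row 2: (0, 6, 0); set L[2][0]=5
k=1: U[1][1]=3
  eliminate (2,1): mult=2, new row 2: (0, 0, 2); set L[2][1]=2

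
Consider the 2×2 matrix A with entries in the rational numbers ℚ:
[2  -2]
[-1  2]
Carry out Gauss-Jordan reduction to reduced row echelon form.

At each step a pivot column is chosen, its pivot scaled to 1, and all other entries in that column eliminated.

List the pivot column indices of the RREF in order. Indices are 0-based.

[1] R0 /= 2  ⇒  (1, -1)
     R1 -= -1·R0  ⇒  (0, 1)
[2] R1 /= 1  ⇒  (0, 1)
     R0 -= -1·R1  ⇒  (1, 0)

pivot columns: 0, 1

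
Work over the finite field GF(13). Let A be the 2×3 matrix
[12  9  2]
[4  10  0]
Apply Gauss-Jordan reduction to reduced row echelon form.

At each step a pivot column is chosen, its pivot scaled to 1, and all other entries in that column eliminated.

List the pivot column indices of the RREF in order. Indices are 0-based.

step 1: normalize row 0 (÷12) = (1, 4, 11)
  row 1: subtract 4×row0 = (0, 7, 8)
step 2: normalize row 1 (÷7) = (0, 1, 3)
  row 0: subtract 4×row1 = (1, 0, 12)

pivot columns: 0, 1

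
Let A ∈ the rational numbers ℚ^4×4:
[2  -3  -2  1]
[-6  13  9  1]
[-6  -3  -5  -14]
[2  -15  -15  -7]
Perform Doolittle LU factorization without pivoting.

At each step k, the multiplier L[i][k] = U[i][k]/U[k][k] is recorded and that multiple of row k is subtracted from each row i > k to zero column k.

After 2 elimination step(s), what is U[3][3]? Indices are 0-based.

Step 1: pivot at (0,0) is 2.
  row1 ← row1 − (-3)·row0  ⇒  L[1][0]=-3, U row1=(0, 4, 3, 4)
  row2 ← row2 − (-3)·row0  ⇒  L[2][0]=-3, U row2=(0, -12, -11, -11)
  row3 ← row3 − (1)·row0  ⇒  L[3][0]=1, U row3=(0, -12, -13, -8)
Step 2: pivot at (1,1) is 4.
  row2 ← row2 − (-3)·row1  ⇒  L[2][1]=-3, U row2=(0, 0, -2, 1)
  row3 ← row3 − (-3)·row1  ⇒  L[3][1]=-3, U row3=(0, 0, -4, 4)

U[3][3] = 4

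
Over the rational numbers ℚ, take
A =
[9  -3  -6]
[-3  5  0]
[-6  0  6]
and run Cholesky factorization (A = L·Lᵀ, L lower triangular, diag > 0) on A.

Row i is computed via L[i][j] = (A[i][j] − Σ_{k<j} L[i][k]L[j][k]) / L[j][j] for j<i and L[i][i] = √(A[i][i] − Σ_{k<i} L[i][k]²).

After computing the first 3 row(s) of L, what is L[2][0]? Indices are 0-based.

L[2][0] = -2

Step 1: L[0][0] = √(9) = 3.
  L[1][0] = (-3) / L[0][0] = -1.
Step 2: L[1][1] = √(4) = 2.
  L[2][0] = (-6) / L[0][0] = -2.
  L[2][1] = (-2) / L[1][1] = -1.
Step 3: L[2][2] = √(1) = 1.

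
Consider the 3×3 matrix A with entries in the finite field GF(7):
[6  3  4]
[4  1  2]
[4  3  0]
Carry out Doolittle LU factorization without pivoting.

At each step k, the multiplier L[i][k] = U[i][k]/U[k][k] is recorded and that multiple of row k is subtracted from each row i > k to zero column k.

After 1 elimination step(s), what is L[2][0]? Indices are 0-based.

L[2][0] = 3

[col 0] pivot 6
  R1 -= 3*R0 → (0, 6, 4)  (L[1][0] := 3)
  R2 -= 3*R0 → (0, 1, 2)  (L[2][0] := 3)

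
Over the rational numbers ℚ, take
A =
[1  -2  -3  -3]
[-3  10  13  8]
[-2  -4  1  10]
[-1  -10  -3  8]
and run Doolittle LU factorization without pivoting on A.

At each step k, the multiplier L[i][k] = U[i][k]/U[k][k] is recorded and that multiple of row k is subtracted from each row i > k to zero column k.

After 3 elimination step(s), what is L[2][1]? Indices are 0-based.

L[2][1] = -2

[col 0] pivot 1
  R1 -= -3*R0 → (0, 4, 4, -1)  (L[1][0] := -3)
  R2 -= -2*R0 → (0, -8, -5, 4)  (L[2][0] := -2)
  R3 -= -1*R0 → (0, -12, -6, 5)  (L[3][0] := -1)
[col 1] pivot 4
  R2 -= -2*R1 → (0, 0, 3, 2)  (L[2][1] := -2)
  R3 -= -3*R1 → (0, 0, 6, 2)  (L[3][1] := -3)
[col 2] pivot 3
  R3 -= 2*R2 → (0, 0, 0, -2)  (L[3][2] := 2)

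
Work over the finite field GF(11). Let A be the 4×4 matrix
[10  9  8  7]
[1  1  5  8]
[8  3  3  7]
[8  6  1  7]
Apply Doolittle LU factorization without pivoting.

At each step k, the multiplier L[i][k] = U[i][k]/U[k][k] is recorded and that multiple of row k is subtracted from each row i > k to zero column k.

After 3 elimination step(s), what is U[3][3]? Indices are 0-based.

k=0: U[0][0]=10
  eliminate (1,0): mult=10, new row 1: (0, 10, 2, 4); set L[1][0]=10
  eliminate (2,0): mult=3, new row 2: (0, 9, 1, 8); set L[2][0]=3
  eliminate (3,0): mult=3, new row 3: (0, 1, 10, 8); set L[3][0]=3
k=1: U[1][1]=10
  eliminate (2,1): mult=2, new row 2: (0, 0, 8, 0); set L[2][1]=2
  eliminate (3,1): mult=10, new row 3: (0, 0, 1, 1); set L[3][1]=10
k=2: U[2][2]=8
  eliminate (3,2): mult=7, new row 3: (0, 0, 0, 1); set L[3][2]=7

U[3][3] = 1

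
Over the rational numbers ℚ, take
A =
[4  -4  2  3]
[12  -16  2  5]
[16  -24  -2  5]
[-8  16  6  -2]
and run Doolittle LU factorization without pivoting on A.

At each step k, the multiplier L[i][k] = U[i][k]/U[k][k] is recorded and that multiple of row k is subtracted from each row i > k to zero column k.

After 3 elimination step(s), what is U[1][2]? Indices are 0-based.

U[1][2] = -4

k=0: U[0][0]=4
  eliminate (1,0): mult=3, new row 1: (0, -4, -4, -4); set L[1][0]=3
  eliminate (2,0): mult=4, new row 2: (0, -8, -10, -7); set L[2][0]=4
  eliminate (3,0): mult=-2, new row 3: (0, 8, 10, 4); set L[3][0]=-2
k=1: U[1][1]=-4
  eliminate (2,1): mult=2, new row 2: (0, 0, -2, 1); set L[2][1]=2
  eliminate (3,1): mult=-2, new row 3: (0, 0, 2, -4); set L[3][1]=-2
k=2: U[2][2]=-2
  eliminate (3,2): mult=-1, new row 3: (0, 0, 0, -3); set L[3][2]=-1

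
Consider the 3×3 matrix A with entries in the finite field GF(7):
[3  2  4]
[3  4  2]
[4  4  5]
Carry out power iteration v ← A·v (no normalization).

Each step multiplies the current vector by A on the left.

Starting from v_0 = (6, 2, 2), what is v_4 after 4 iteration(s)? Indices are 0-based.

v_0 = (6, 2, 2).
v_1 = A·v_0 = (2, 2, 0).
v_2 = A·v_1 = (3, 0, 2).
v_3 = A·v_2 = (3, 6, 1).
v_4 = A·v_3 = (4, 0, 6).

v_4 = (4, 0, 6)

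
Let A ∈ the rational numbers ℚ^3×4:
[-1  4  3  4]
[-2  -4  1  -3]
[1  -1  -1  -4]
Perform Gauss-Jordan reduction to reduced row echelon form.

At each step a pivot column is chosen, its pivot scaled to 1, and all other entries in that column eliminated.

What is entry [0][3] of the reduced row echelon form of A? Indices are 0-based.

M[0][3] = -47/9

[1] R0 /= -1  ⇒  (1, -4, -3, -4)
     R1 -= -2·R0  ⇒  (0, -12, -5, -11)
     R2 -= 1·R0  ⇒  (0, 3, 2, 0)
[2] R1 /= -12  ⇒  (0, 1, 5/12, 11/12)
     R0 -= -4·R1  ⇒  (1, 0, -4/3, -1/3)
     R2 -= 3·R1  ⇒  (0, 0, 3/4, -11/4)
[3] R2 /= 3/4  ⇒  (0, 0, 1, -11/3)
     R0 -= -4/3·R2  ⇒  (1, 0, 0, -47/9)
     R1 -= 5/12·R2  ⇒  (0, 1, 0, 22/9)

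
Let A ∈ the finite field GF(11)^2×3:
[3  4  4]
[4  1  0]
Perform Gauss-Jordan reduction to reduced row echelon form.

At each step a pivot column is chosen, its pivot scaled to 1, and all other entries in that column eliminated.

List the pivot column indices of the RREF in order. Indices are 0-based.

pivot(0,0)=3: scale R0 → (1, 5, 5)
  clear (1,0): R1 −= (4)R0 → (0, 3, 2)
pivot(1,1)=3: scale R1 → (0, 1, 8)
  clear (0,1): R0 −= (5)R1 → (1, 0, 9)

pivot columns: 0, 1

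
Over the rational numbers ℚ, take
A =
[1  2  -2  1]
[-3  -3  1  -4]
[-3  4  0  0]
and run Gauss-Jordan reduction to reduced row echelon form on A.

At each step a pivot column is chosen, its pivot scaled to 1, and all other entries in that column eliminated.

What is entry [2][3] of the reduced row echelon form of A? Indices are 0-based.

M[2][3] = 19/32

[1] R0 /= 1  ⇒  (1, 2, -2, 1)
     R1 -= -3·R0  ⇒  (0, 3, -5, -1)
     R2 -= -3·R0  ⇒  (0, 10, -6, 3)
[2] R1 /= 3  ⇒  (0, 1, -5/3, -1/3)
     R0 -= 2·R1  ⇒  (1, 0, 4/3, 5/3)
     R2 -= 10·R1  ⇒  (0, 0, 32/3, 19/3)
[3] R2 /= 32/3  ⇒  (0, 0, 1, 19/32)
     R0 -= 4/3·R2  ⇒  (1, 0, 0, 7/8)
     R1 -= -5/3·R2  ⇒  (0, 1, 0, 21/32)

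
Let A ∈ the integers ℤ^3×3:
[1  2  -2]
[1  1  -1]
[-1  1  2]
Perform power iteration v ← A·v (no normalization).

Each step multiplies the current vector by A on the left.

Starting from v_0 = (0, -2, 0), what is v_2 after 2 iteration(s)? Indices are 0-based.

v_2 = (-4, -4, -2)

v_0 = (0, -2, 0).
v_1 = A·v_0 = (-4, -2, -2).
v_2 = A·v_1 = (-4, -4, -2).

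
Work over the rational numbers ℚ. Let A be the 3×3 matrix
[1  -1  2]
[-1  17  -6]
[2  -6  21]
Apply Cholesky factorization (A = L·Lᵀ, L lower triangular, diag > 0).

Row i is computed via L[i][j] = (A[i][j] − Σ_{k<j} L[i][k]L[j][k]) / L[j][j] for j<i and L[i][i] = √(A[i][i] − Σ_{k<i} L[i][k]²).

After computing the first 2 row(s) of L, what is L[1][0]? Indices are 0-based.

L[1][0] = -1

Step 1: L[0][0] = √(1) = 1.
  L[1][0] = (-1) / L[0][0] = -1.
Step 2: L[1][1] = √(16) = 4.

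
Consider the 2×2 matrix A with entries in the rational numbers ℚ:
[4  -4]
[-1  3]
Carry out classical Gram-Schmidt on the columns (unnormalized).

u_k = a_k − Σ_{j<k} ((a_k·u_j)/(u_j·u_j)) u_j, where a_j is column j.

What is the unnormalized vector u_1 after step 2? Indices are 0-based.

u_1 = (8/17, 32/17)

Step 1: u_0 = a_0 = (4, -1).
Step 2: u_1 = a_1 − (-19/17)·u_0 = (8/17, 32/17).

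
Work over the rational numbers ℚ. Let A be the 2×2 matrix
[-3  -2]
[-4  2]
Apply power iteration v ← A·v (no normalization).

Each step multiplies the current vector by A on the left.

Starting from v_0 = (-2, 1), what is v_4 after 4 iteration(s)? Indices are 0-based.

v_4 = (-536, -80)

v_0 = (-2, 1).
v_1 = A·v_0 = (4, 10).
v_2 = A·v_1 = (-32, 4).
v_3 = A·v_2 = (88, 136).
v_4 = A·v_3 = (-536, -80).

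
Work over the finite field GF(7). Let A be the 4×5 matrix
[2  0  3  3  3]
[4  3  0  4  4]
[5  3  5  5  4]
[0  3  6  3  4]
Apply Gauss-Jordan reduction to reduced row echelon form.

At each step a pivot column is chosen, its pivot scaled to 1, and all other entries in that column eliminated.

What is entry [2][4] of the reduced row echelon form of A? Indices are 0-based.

[1] R0 /= 2  ⇒  (1, 0, 5, 5, 5)
     R1 -= 4·R0  ⇒  (0, 3, 1, 5, 5)
     R2 -= 5·R0  ⇒  (0, 3, 1, 1, 0)
[2] R1 /= 3  ⇒  (0, 1, 5, 4, 4)
     R2 -= 3·R1  ⇒  (0, 0, 0, 3, 2)
     R3 -= 3·R1  ⇒  (0, 0, 5, 5, 6)
[3] R2 <-> R3
[3] R2 /= 5  ⇒  (0, 0, 1, 1, 4)
     R0 -= 5·R2  ⇒  (1, 0, 0, 0, 6)
     R1 -= 5·R2  ⇒  (0, 1, 0, 6, 5)
[4] R3 /= 3  ⇒  (0, 0, 0, 1, 3)
     R1 -= 6·R3  ⇒  (0, 1, 0, 0, 1)
     R2 -= 1·R3  ⇒  (0, 0, 1, 0, 1)

M[2][4] = 1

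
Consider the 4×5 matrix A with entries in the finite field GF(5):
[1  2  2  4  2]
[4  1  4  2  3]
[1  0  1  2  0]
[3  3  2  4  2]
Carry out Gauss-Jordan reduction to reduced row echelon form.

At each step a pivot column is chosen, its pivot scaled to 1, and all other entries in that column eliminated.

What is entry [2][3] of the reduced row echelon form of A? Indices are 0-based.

M[2][3] = 4

step 1: normalize row 0 (÷1) = (1, 2, 2, 4, 2)
  row 1: subtract 4×row0 = (0, 3, 1, 1, 0)
  row 2: subtract 1×row0 = (0, 3, 4, 3, 3)
  row 3: subtract 3×row0 = (0, 2, 1, 2, 1)
step 2: normalize row 1 (÷3) = (0, 1, 2, 2, 0)
  row 0: subtract 2×row1 = (1, 0, 3, 0, 2)
  row 2: subtract 3×row1 = (0, 0, 3, 2, 3)
  row 3: subtract 2×row1 = (0, 0, 2, 3, 1)
step 3: normalize row 2 (÷3) = (0, 0, 1, 4, 1)
  row 0: subtract 3×row2 = (1, 0, 0, 3, 4)
  row 1: subtract 2×row2 = (0, 1, 0, 4, 3)
  row 3: subtract 2×row2 = (0, 0, 0, 0, 4)
skip col 3 (zero from row 3)
step 4: normalize row 3 (÷4) = (0, 0, 0, 0, 1)
  row 0: subtract 4×row3 = (1, 0, 0, 3, 0)
  row 1: subtract 3×row3 = (0, 1, 0, 4, 0)
  row 2: subtract 1×row3 = (0, 0, 1, 4, 0)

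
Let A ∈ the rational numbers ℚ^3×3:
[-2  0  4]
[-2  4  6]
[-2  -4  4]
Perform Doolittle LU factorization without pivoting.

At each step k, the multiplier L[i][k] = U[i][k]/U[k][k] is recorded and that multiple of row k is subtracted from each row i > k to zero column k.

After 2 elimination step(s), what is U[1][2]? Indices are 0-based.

k=0: U[0][0]=-2
  eliminate (1,0): mult=1, new row 1: (0, 4, 2); set L[1][0]=1
  eliminate (2,0): mult=1, new row 2: (0, -4, 0); set L[2][0]=1
k=1: U[1][1]=4
  eliminate (2,1): mult=-1, new row 2: (0, 0, 2); set L[2][1]=-1

U[1][2] = 2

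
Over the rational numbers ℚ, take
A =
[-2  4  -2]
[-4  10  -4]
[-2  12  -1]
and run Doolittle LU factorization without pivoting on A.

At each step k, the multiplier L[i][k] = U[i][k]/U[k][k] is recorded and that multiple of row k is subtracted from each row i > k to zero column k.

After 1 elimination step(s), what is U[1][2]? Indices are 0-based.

k=0: U[0][0]=-2
  eliminate (1,0): mult=2, new row 1: (0, 2, 0); set L[1][0]=2
  eliminate (2,0): mult=1, new row 2: (0, 8, 1); set L[2][0]=1

U[1][2] = 0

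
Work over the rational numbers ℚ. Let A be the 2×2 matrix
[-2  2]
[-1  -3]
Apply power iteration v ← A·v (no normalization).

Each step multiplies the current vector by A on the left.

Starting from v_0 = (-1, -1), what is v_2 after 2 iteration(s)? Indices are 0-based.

v_2 = (8, -12)

v_0 = (-1, -1).
v_1 = A·v_0 = (0, 4).
v_2 = A·v_1 = (8, -12).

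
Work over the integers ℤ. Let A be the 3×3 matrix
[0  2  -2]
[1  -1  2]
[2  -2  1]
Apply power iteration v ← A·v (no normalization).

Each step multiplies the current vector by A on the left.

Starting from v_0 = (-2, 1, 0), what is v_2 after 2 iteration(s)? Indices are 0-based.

v_2 = (6, -7, 4)

v_0 = (-2, 1, 0).
v_1 = A·v_0 = (2, -3, -6).
v_2 = A·v_1 = (6, -7, 4).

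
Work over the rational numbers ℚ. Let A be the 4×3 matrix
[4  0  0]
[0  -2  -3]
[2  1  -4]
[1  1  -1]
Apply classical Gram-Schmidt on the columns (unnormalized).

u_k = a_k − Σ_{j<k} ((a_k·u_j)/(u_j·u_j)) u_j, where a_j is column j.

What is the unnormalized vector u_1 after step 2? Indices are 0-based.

Step 1: u_0 = a_0 = (4, 0, 2, 1).
Step 2: u_1 = a_1 − (1/7)·u_0 = (-4/7, -2, 5/7, 6/7).

u_1 = (-4/7, -2, 5/7, 6/7)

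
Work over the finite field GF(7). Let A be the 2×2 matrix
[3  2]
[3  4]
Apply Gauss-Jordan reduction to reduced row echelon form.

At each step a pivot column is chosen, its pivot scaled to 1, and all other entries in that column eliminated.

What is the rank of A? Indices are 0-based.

[1] R0 /= 3  ⇒  (1, 3)
     R1 -= 3·R0  ⇒  (0, 2)
[2] R1 /= 2  ⇒  (0, 1)
     R0 -= 3·R1  ⇒  (1, 0)

rank = 2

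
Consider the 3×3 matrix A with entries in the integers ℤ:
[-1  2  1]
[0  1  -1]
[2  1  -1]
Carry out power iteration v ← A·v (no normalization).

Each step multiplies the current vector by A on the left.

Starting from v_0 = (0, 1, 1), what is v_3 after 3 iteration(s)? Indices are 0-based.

v_0 = (0, 1, 1).
v_1 = A·v_0 = (3, 0, 0).
v_2 = A·v_1 = (-3, 0, 6).
v_3 = A·v_2 = (9, -6, -12).

v_3 = (9, -6, -12)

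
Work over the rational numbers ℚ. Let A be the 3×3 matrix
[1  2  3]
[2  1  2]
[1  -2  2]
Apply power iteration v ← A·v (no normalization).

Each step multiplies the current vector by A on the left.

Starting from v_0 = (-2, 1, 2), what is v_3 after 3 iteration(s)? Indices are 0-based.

v_3 = (46, 37, -10)

v_0 = (-2, 1, 2).
v_1 = A·v_0 = (6, 1, 0).
v_2 = A·v_1 = (8, 13, 4).
v_3 = A·v_2 = (46, 37, -10).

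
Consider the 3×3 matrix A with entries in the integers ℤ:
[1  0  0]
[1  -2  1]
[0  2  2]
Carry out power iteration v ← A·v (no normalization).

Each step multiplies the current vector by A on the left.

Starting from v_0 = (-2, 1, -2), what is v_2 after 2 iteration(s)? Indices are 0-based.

v_0 = (-2, 1, -2).
v_1 = A·v_0 = (-2, -6, -2).
v_2 = A·v_1 = (-2, 8, -16).

v_2 = (-2, 8, -16)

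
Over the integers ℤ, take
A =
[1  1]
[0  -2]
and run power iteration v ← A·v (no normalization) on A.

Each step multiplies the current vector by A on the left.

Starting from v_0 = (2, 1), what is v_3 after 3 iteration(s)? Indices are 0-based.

v_3 = (5, -8)

v_0 = (2, 1).
v_1 = A·v_0 = (3, -2).
v_2 = A·v_1 = (1, 4).
v_3 = A·v_2 = (5, -8).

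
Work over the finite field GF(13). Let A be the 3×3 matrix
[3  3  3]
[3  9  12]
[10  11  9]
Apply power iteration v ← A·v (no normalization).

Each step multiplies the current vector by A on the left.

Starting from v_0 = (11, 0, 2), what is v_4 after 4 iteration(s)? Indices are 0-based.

v_0 = (11, 0, 2).
v_1 = A·v_0 = (0, 5, 11).
v_2 = A·v_1 = (9, 8, 11).
v_3 = A·v_2 = (6, 10, 4).
v_4 = A·v_3 = (8, 0, 11).

v_4 = (8, 0, 11)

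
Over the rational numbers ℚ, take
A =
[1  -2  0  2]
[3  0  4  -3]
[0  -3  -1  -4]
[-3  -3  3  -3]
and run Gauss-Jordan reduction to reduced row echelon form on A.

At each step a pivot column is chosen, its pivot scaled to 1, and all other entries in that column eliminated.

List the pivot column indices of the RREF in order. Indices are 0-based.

step 1: normalize row 0 (÷1) = (1, -2, 0, 2)
  row 1: subtract 3×row0 = (0, 6, 4, -9)
  row 3: subtract -3×row0 = (0, -9, 3, 3)
step 2: normalize row 1 (÷6) = (0, 1, 2/3, -3/2)
  row 0: subtract -2×row1 = (1, 0, 4/3, -1)
  row 2: subtract -3×row1 = (0, 0, 1, -17/2)
  row 3: subtract -9×row1 = (0, 0, 9, -21/2)
step 3: normalize row 2 (÷1) = (0, 0, 1, -17/2)
  row 0: subtract 4/3×row2 = (1, 0, 0, 31/3)
  row 1: subtract 2/3×row2 = (0, 1, 0, 25/6)
  row 3: subtract 9×row2 = (0, 0, 0, 66)
step 4: normalize row 3 (÷66) = (0, 0, 0, 1)
  row 0: subtract 31/3×row3 = (1, 0, 0, 0)
  row 1: subtract 25/6×row3 = (0, 1, 0, 0)
  row 2: subtract -17/2×row3 = (0, 0, 1, 0)

pivot columns: 0, 1, 2, 3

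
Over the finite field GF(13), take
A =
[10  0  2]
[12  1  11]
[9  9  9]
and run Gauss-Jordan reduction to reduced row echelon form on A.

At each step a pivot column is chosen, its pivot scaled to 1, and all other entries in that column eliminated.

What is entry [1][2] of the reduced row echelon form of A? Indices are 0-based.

M[1][2] = 6

step 1: normalize row 0 (÷10) = (1, 0, 8)
  row 1: subtract 12×row0 = (0, 1, 6)
  row 2: subtract 9×row0 = (0, 9, 2)
step 2: normalize row 1 (÷1) = (0, 1, 6)
  row 2: subtract 9×row1 = (0, 0, 0)
skip col 2 (zero from row 2)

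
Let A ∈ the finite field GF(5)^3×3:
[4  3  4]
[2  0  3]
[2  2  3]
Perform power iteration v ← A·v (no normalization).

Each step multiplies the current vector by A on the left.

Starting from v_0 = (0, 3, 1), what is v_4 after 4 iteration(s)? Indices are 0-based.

v_4 = (3, 2, 4)

v_0 = (0, 3, 1).
v_1 = A·v_0 = (3, 3, 4).
v_2 = A·v_1 = (2, 3, 4).
v_3 = A·v_2 = (3, 1, 2).
v_4 = A·v_3 = (3, 2, 4).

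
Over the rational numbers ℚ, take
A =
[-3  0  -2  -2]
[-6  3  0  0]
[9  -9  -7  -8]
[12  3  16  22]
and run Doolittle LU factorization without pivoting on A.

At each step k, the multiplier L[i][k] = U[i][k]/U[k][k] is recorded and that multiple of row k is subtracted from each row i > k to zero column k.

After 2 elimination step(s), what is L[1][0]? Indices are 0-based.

L[1][0] = 2

k=0: U[0][0]=-3
  eliminate (1,0): mult=2, new row 1: (0, 3, 4, 4); set L[1][0]=2
  eliminate (2,0): mult=-3, new row 2: (0, -9, -13, -14); set L[2][0]=-3
  eliminate (3,0): mult=-4, new row 3: (0, 3, 8, 14); set L[3][0]=-4
k=1: U[1][1]=3
  eliminate (2,1): mult=-3, new row 2: (0, 0, -1, -2); set L[2][1]=-3
  eliminate (3,1): mult=1, new row 3: (0, 0, 4, 10); set L[3][1]=1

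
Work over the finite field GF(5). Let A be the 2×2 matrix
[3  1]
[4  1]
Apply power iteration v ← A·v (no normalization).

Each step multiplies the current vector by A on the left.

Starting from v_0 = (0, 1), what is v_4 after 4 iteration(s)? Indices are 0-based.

v_0 = (0, 1).
v_1 = A·v_0 = (1, 1).
v_2 = A·v_1 = (4, 0).
v_3 = A·v_2 = (2, 1).
v_4 = A·v_3 = (2, 4).

v_4 = (2, 4)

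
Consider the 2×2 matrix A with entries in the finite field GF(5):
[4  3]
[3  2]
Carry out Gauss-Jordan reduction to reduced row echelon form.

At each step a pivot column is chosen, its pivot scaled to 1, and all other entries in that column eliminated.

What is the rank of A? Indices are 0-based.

rank = 2

[1] R0 /= 4  ⇒  (1, 2)
     R1 -= 3·R0  ⇒  (0, 1)
[2] R1 /= 1  ⇒  (0, 1)
     R0 -= 2·R1  ⇒  (1, 0)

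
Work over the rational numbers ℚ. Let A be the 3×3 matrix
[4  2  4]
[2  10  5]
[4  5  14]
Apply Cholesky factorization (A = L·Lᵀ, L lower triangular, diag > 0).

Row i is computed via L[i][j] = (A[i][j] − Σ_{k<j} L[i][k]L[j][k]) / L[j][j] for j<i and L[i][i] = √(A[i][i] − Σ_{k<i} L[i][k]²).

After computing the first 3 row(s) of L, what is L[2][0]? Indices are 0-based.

L[2][0] = 2

Step 1: L[0][0] = √(4) = 2.
  L[1][0] = (2) / L[0][0] = 1.
Step 2: L[1][1] = √(9) = 3.
  L[2][0] = (4) / L[0][0] = 2.
  L[2][1] = (3) / L[1][1] = 1.
Step 3: L[2][2] = √(9) = 3.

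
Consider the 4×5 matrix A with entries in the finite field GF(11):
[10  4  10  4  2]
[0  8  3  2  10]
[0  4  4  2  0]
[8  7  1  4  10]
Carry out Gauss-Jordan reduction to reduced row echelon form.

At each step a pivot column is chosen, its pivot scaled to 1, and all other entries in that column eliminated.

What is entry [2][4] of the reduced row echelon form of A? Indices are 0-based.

[1] R0 /= 10  ⇒  (1, 7, 1, 7, 9)
     R3 -= 8·R0  ⇒  (0, 6, 4, 3, 4)
[2] R1 /= 8  ⇒  (0, 1, 10, 3, 4)
     R0 -= 7·R1  ⇒  (1, 0, 8, 8, 3)
     R2 -= 4·R1  ⇒  (0, 0, 8, 1, 6)
     R3 -= 6·R1  ⇒  (0, 0, 10, 7, 2)
[3] R2 /= 8  ⇒  (0, 0, 1, 7, 9)
     R0 -= 8·R2  ⇒  (1, 0, 0, 7, 8)
     R1 -= 10·R2  ⇒  (0, 1, 0, 10, 2)
     R3 -= 10·R2  ⇒  (0, 0, 0, 3, 0)
[4] R3 /= 3  ⇒  (0, 0, 0, 1, 0)
     R0 -= 7·R3  ⇒  (1, 0, 0, 0, 8)
     R1 -= 10·R3  ⇒  (0, 1, 0, 0, 2)
     R2 -= 7·R3  ⇒  (0, 0, 1, 0, 9)

M[2][4] = 9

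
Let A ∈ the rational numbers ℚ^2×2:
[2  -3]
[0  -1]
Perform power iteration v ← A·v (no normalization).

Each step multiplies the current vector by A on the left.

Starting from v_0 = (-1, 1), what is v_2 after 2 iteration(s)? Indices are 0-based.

v_0 = (-1, 1).
v_1 = A·v_0 = (-5, -1).
v_2 = A·v_1 = (-7, 1).

v_2 = (-7, 1)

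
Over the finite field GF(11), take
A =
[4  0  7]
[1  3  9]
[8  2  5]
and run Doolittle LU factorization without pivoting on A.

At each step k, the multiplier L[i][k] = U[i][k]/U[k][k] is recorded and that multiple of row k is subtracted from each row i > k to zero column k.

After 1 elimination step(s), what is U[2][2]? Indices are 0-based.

[col 0] pivot 4
  R1 -= 3*R0 → (0, 3, 10)  (L[1][0] := 3)
  R2 -= 2*R0 → (0, 2, 2)  (L[2][0] := 2)

U[2][2] = 2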